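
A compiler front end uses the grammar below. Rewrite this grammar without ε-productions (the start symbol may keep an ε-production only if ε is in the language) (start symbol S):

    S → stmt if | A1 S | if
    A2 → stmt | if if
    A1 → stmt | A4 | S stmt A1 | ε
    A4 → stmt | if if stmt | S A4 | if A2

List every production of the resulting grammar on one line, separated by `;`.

S → stmt if | A1 S | if; A2 → stmt | if if; A1 → stmt | A4 | S stmt A1 | S stmt; A4 → stmt | if if stmt | S A4 | if A2

Nullable nonterminals: {A1}.
ε ∉ L(G), so no ε-production is kept.
Expand every rule over subsets of its nullable positions: A1 → S stmt A1 gives S stmt A1 | S stmt.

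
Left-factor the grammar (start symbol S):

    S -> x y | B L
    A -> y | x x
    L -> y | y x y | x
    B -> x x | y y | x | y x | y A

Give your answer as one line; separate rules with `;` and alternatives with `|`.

L has alternatives sharing prefix 'y': factor to L → y L' with L' → ε | x y.
B has alternatives sharing prefix 'y': factor to B → y B' with B' → y | x | A.
B has alternatives sharing prefix 'x': factor to B → x B'' with B'' → x | ε.

S -> x y | B L; A -> y | x x; L -> x | y L'; B -> y B' | x B''; L' -> ε | x y; B' -> y | x | A; B'' -> x | ε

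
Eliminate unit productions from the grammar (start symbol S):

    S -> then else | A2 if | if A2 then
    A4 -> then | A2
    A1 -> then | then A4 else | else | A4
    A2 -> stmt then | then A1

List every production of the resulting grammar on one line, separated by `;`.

S -> then else | A2 if | if A2 then; A4 -> then | stmt then | then A1; A1 -> then | stmt then | then A1 | then A4 else | else; A2 -> stmt then | then A1

Unit pairs: A1 ⇒* {A2, A4}; A4 ⇒* {A2}.
For every A with A ⇒* B via unit rules, add B's non-unit alternatives to A; then delete every rule of the form X → Y.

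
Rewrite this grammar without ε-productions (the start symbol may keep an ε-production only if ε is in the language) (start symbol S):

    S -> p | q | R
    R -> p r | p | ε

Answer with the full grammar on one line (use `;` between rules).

S -> p | q | R | ε; R -> p r | p

The nullable symbols are {R, S}.
ε ∈ L(G) since S is nullable, so keep S → ε.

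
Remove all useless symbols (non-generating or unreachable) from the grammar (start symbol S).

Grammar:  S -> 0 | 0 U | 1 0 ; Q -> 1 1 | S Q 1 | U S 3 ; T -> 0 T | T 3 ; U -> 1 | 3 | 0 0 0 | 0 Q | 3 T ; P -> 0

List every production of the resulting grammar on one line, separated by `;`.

S -> 0 | 0 U | 1 0; Q -> 1 1 | S Q 1 | U S 3; U -> 1 | 3 | 0 0 0 | 0 Q

Generating nonterminals: {P, Q, S, U}.
Reachable from S after that: {Q, S, U}.
Removed useless symbols: {P, T} and every production mentioning them.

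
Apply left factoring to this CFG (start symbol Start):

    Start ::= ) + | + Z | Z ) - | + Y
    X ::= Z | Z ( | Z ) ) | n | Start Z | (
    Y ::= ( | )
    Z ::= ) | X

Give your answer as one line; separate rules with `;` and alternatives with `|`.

Start has alternatives sharing prefix '+': factor to Start → + Start1 with Start1 → Z | Y.
X has alternatives sharing prefix 'Z': factor to X → Z X1 with X1 → ε | ( | ) ).

Start ::= ) + | Z ) - | + Start1; X ::= n | Start Z | ( | Z X1; Y ::= ( | ); Z ::= ) | X; Start1 ::= Z | Y; X1 ::= ε | ( | ) )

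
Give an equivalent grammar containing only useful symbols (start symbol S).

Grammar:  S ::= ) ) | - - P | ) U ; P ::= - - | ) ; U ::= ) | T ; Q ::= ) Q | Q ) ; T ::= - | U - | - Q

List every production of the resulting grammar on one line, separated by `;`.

S ::= ) ) | - - P | ) U; P ::= - - | ); U ::= ) | T; T ::= - | U -

Generating nonterminals: {P, S, T, U}.
Reachable from S after that: {P, S, T, U}.
Removed useless symbols: {Q} and every production mentioning them.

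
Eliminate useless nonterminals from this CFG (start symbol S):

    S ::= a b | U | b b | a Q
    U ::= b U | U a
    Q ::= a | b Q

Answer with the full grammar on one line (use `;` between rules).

Generating nonterminals: {Q, S}.
Reachable from S after that: {Q, S}.
Removed useless symbols: {U} and every production mentioning them.

S ::= a b | b b | a Q; Q ::= a | b Q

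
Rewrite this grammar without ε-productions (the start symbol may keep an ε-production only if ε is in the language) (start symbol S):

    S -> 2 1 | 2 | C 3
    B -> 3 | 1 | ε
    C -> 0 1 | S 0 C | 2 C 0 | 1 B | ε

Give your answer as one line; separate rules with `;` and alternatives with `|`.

Nullable set = {B, C}.
ε ∉ L(G), so no ε-production is kept.
Expand every rule over subsets of its nullable positions: S → C 3 gives C 3 | 3. C → S 0 C gives S 0 C | S 0. C → 2 C 0 gives 2 C 0 | 2 0. C → 1 B gives 1 B | 1.

S -> 2 1 | 2 | C 3 | 3; B -> 3 | 1; C -> 0 1 | S 0 C | S 0 | 2 C 0 | 2 0 | 1 B | 1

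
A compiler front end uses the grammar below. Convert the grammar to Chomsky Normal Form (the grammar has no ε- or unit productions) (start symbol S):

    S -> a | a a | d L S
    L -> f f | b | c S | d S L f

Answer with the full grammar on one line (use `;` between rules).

Introduce a nonterminal for each terminal appearing in a rule of length ≥ 2: X1 → a, X2 → d, X3 → f, X4 → c.
Binarize each right-hand side of length ≥ 3 by chaining fresh nonterminals (Y1, Y2, …): affected rules were S → X2 L S; L → X2 S L X3.

S -> a | X1 X1 | X2 Y1; L -> X3 X3 | b | X4 S | X2 Y2; X1 -> a; X2 -> d; X3 -> f; X4 -> c; Y1 -> L S; Y2 -> S Y3; Y3 -> L X3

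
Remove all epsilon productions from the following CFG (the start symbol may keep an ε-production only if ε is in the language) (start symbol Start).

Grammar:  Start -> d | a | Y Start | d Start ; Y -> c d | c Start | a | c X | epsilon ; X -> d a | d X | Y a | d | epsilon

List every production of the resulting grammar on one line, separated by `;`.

Start -> d | a | Y Start | d Start; Y -> c d | c Start | a | c X | c; X -> d a | d X | d | Y a | a

Nullable set = {X, Y}.
ε ∉ L(G), so no ε-production is kept.
For each production, add variants omitting each subset of nullable occurrences: Y → c X gives c X | c. X → d X gives d X | d. X → Y a gives Y a | a.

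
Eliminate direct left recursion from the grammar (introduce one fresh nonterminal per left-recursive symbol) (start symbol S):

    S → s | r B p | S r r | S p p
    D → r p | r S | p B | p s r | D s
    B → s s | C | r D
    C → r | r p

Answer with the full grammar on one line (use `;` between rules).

S → s S' | r B p S'; D → r p D' | r S D' | p B D' | p s r D'; B → s s | C | r D; C → r | r p; S' → r r S' | p p S' | ε; D' → s D' | ε

Directly left-recursive nonterminals: S, D.
For S: α = {r r, p p}, β = {s, r B p}. Rewrite as S → β S' and S' → α S' | ε.
For D: α = {s}, β = {r p, r S, p B, p s r}. Rewrite as D → β D' and D' → α D' | ε.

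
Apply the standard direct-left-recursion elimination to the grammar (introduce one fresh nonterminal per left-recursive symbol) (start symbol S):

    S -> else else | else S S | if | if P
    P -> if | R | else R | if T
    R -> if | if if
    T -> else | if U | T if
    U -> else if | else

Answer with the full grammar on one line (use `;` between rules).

T is directly left-recursive.
For T: α = {if}, β = {else, if U}. Rewrite as T → β T' and T' → α T' | ε.

S -> else else | else S S | if | if P; P -> if | R | else R | if T; R -> if | if if; T -> else T' | if U T'; U -> else if | else; T' -> if T' | ε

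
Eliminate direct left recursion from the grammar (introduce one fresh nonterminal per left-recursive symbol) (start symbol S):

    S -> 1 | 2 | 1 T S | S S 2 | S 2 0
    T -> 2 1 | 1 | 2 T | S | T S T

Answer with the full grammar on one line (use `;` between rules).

Left recursion appears on S, T.
For S: α = {S 2, 2 0}, β = {1, 2, 1 T S}. Rewrite as S → β S' and S' → α S' | ε.
For T: α = {S T}, β = {2 1, 1, 2 T, S}. Rewrite as T → β T' and T' → α T' | ε.

S -> 1 S' | 2 S' | 1 T S S'; T -> 2 1 T' | 1 T' | 2 T T' | S T'; S' -> S 2 S' | 2 0 S' | ε; T' -> S T T' | ε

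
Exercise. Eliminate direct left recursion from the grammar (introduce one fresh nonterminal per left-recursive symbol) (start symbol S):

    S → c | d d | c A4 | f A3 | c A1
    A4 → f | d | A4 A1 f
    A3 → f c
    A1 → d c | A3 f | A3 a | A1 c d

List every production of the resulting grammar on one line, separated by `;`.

S → c | d d | c A4 | f A3 | c A1; A4 → f A4' | d A4'; A3 → f c; A1 → d c A1' | A3 f A1' | A3 a A1'; A4' → A1 f A4' | ε; A1' → c d A1' | ε

Left recursion appears on A4, A1.
For A4: α = {A1 f}, β = {f, d}. Rewrite as A4 → β A4' and A4' → α A4' | ε.
For A1: α = {c d}, β = {d c, A3 f, A3 a}. Rewrite as A1 → β A1' and A1' → α A1' | ε.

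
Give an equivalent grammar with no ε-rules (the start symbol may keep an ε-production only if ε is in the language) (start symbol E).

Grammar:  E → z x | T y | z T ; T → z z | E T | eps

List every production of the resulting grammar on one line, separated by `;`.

E → z x | T y | y | z T | z; T → z z | E T | E

Nullable set = {T}.
ε ∉ L(G), so no ε-production is kept.
Add the nullable-subset variants: E → T y gives T y | y. E → z T gives z T | z. T → E T gives E T | E.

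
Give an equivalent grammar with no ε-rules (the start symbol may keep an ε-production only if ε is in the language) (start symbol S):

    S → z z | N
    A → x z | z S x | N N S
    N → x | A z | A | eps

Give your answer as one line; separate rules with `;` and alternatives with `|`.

S → z z | N | eps; A → x z | z S x | z x | N N S | N N | N S | N | S; N → x | A z | z | A

The nullable symbols are {A, N, S}.
ε ∈ L(G) since S is nullable, so keep S → ε.
For each production, add variants omitting each subset of nullable occurrences: A → z S x gives z S x | z x. A → N N S gives N N S | N N | N S | N | S. N → A z gives A z | z.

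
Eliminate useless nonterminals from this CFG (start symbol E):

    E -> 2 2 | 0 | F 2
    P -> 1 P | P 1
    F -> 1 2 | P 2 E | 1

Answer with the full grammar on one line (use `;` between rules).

Generating nonterminals: {E, F}.
Reachable from E after that: {E, F}.
Removed useless symbols: {P} and every production mentioning them.

E -> 2 2 | 0 | F 2; F -> 1 2 | 1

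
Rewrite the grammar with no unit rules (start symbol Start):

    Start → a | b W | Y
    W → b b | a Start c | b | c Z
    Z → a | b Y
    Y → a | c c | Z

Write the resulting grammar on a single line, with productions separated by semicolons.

Unit pairs: Start ⇒* {Y, Z}; Y ⇒* {Z}.
Replace each nonterminal's rules with the union of the non-unit rules of every nonterminal it unit-derives.

Start → a | b Y | b W | c c; W → b b | a Start c | b | c Z; Z → a | b Y; Y → a | b Y | c c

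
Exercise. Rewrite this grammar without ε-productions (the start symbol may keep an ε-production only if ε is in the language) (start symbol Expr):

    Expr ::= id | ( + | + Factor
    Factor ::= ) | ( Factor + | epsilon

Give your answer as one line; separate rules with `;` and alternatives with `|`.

Expr ::= id | ( + | + Factor | +; Factor ::= ) | ( Factor + | ( +

The nullable symbols are {Factor}.
ε ∉ L(G), so no ε-production is kept.
Expand every rule over subsets of its nullable positions: Expr → + Factor gives + Factor | +. Factor → ( Factor + gives ( Factor + | ( +.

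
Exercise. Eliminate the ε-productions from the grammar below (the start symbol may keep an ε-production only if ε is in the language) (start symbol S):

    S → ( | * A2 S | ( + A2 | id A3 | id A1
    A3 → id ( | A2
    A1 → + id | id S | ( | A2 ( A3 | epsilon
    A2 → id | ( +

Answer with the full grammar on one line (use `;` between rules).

The nullable symbols are {A1}.
ε ∉ L(G), so no ε-production is kept.
Add the nullable-subset variants: S → id A1 gives id A1 | id.

S → ( | * A2 S | ( + A2 | id A3 | id A1 | id; A3 → id ( | A2; A1 → + id | id S | ( | A2 ( A3; A2 → id | ( +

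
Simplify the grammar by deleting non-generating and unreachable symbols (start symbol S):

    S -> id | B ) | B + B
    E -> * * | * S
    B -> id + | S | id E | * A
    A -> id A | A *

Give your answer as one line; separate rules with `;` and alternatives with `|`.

Generating nonterminals: {B, E, S}.
Reachable from S after that: {B, E, S}.
Removed useless symbols: {A} and every production mentioning them.

S -> id | B ) | B + B; E -> * * | * S; B -> id + | S | id E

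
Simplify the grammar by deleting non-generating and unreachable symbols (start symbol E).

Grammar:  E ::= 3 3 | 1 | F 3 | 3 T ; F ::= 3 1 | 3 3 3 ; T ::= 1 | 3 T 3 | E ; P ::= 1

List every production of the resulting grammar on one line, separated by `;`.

Generating nonterminals: {E, F, P, T}.
Reachable from E after that: {E, F, T}.
Removed useless symbols: {P} and every production mentioning them.

E ::= 3 3 | 1 | F 3 | 3 T; F ::= 3 1 | 3 3 3; T ::= 1 | 3 T 3 | E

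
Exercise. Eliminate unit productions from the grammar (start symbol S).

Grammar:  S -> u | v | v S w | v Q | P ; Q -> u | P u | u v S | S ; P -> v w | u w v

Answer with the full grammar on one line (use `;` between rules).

S -> u | v | v S w | v Q | v w | u w v; Q -> u | v | v S w | v Q | v w | u w v | P u | u v S; P -> v w | u w v

Unit pairs: Q ⇒* {P, S}; S ⇒* {P}.
For each unit pair (A, B), copy every non-unit production of B to A, then drop all unit productions.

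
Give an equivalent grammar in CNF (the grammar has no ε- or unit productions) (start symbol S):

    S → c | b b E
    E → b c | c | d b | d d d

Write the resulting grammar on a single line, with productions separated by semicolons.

S → c | X1 Y1; E → X1 X2 | c | X3 X1 | X3 Y2; X1 → b; X2 → c; X3 → d; Y1 → X1 E; Y2 → X3 X3

Introduce a nonterminal for each terminal appearing in a rule of length ≥ 2: X1 → b, X2 → c, X3 → d.
Binarize each right-hand side of length ≥ 3 by chaining fresh nonterminals (Y1, Y2, …): affected rules were S → X1 X1 E; E → X3 X3 X3.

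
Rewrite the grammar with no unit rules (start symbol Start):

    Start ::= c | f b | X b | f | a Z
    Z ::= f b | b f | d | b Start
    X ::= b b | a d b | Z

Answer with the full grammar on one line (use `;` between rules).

Unit pairs: X ⇒* {Z}.
Replace each nonterminal's rules with the union of the non-unit rules of every nonterminal it unit-derives.

Start ::= c | f b | X b | f | a Z; Z ::= f b | b f | d | b Start; X ::= f b | b f | d | b Start | b b | a d b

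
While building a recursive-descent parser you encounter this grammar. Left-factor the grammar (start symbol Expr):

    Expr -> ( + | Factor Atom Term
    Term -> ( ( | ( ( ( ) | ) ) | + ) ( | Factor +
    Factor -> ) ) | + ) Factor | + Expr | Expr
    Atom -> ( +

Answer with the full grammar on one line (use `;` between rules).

Term has alternatives sharing prefix '( (': factor to Term → ( ( Term1 with Term1 → ε | ( ).
Factor has alternatives sharing prefix '+': factor to Factor → + Factor1 with Factor1 → ) Factor | Expr.

Expr -> ( + | Factor Atom Term; Term -> ) ) | + ) ( | Factor + | ( ( Term1; Factor -> ) ) | Expr | + Factor1; Atom -> ( +; Term1 -> ε | ( ); Factor1 -> ) Factor | Expr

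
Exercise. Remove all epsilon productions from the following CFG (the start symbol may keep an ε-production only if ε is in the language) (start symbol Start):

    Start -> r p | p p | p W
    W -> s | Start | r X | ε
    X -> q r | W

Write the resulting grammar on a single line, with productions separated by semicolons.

Nullable set = {W, X}.
ε ∉ L(G), so no ε-production is kept.
Add the nullable-subset variants: Start → p W gives p W | p. W → r X gives r X | r.

Start -> r p | p p | p W | p; W -> s | Start | r X | r; X -> q r | W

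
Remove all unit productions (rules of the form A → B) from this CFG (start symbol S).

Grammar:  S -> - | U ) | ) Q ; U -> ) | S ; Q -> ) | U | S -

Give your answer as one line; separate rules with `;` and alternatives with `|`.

Unit pairs: Q ⇒* {S, U}; U ⇒* {S}.
Replace each nonterminal's rules with the union of the non-unit rules of every nonterminal it unit-derives.

S -> - | U ) | ) Q; U -> ) | - | U ) | ) Q; Q -> ) | - | U ) | ) Q | S -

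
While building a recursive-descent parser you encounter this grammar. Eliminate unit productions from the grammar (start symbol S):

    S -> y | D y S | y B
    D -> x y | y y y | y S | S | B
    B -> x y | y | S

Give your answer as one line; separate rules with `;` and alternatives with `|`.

S -> y | D y S | y B; D -> y | D y S | y B | x y | y y y | y S; B -> x y | y | D y S | y B

Unit pairs: B ⇒* {S}; D ⇒* {B, S}.
For every A with A ⇒* B via unit rules, add B's non-unit alternatives to A; then delete every rule of the form X → Y.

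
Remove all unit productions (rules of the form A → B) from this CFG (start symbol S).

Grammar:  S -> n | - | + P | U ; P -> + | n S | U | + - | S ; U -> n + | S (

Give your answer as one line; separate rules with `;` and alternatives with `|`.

S -> n + | S ( | n | - | + P; P -> n + | S ( | n | - | + P | + | n S | + -; U -> n + | S (

Unit pairs: P ⇒* {S, U}; S ⇒* {U}.
Replace each nonterminal's rules with the union of the non-unit rules of every nonterminal it unit-derives.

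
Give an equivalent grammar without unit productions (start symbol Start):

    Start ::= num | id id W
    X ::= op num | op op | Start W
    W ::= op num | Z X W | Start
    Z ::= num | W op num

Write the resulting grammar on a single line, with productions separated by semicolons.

Start ::= num | id id W; X ::= op num | op op | Start W; W ::= num | id id W | op num | Z X W; Z ::= num | W op num

Unit pairs: W ⇒* {Start}.
Replace each nonterminal's rules with the union of the non-unit rules of every nonterminal it unit-derives.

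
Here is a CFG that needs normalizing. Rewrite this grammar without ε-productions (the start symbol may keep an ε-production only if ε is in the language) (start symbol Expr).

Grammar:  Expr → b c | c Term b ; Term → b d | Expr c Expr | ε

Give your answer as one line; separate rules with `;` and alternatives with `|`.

The nullable symbols are {Term}.
ε ∉ L(G), so no ε-production is kept.
Add the nullable-subset variants: Expr → c Term b gives c Term b | c b.

Expr → b c | c Term b | c b; Term → b d | Expr c Expr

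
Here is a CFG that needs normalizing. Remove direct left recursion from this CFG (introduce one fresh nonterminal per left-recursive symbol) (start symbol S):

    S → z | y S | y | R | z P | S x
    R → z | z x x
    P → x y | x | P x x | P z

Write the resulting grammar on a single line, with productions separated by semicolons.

S → z S' | y S S' | y S' | R S' | z P S'; R → z | z x x; P → x y P' | x P'; S' → x S' | ε; P' → x x P' | z P' | ε

Directly left-recursive nonterminals: S, P.
For S: α = {x}, β = {z, y S, y, R, z P}. Rewrite as S → β S' and S' → α S' | ε.
For P: α = {x x, z}, β = {x y, x}. Rewrite as P → β P' and P' → α P' | ε.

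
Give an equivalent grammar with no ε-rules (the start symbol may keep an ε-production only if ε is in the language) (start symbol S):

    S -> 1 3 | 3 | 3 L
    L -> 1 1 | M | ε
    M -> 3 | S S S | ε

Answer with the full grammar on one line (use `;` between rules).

S -> 1 3 | 3 | 3 L; L -> 1 1 | M; M -> 3 | S S S

Nullable set = {L, M}.
ε ∉ L(G), so no ε-production is kept.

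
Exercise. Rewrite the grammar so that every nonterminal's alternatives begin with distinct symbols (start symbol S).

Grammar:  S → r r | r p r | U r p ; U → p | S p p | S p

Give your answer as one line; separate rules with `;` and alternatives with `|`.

S has alternatives sharing prefix 'r': factor to S → r S' with S' → r | p r.
U has alternatives sharing prefix 'S p': factor to U → S p U' with U' → p | ε.

S → U r p | r S'; U → p | S p U'; S' → r | p r; U' → p | ε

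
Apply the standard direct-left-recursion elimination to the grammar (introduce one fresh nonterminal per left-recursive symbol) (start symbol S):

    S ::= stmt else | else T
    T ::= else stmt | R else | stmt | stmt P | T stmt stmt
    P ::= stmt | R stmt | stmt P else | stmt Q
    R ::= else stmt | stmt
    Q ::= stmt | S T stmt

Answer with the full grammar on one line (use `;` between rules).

S ::= stmt else | else T; T ::= else stmt T' | R else T' | stmt T' | stmt P T'; P ::= stmt | R stmt | stmt P else | stmt Q; R ::= else stmt | stmt; Q ::= stmt | S T stmt; T' ::= stmt stmt T' | ε

Left recursion appears on T.
For T: α = {stmt stmt}, β = {else stmt, R else, stmt, stmt P}. Rewrite as T → β T' and T' → α T' | ε.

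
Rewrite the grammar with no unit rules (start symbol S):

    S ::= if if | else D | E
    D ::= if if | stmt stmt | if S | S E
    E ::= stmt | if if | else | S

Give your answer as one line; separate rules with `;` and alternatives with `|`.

Unit pairs: E ⇒* {S}; S ⇒* {E}.
Replace each nonterminal's rules with the union of the non-unit rules of every nonterminal it unit-derives.

S ::= stmt | if if | else | else D; D ::= if if | stmt stmt | if S | S E; E ::= stmt | if if | else | else D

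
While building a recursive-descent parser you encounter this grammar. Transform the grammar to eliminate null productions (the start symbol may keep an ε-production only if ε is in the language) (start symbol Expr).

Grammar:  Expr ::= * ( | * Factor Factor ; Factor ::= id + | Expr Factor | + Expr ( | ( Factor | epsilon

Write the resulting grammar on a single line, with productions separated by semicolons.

Nullable nonterminals: {Factor}.
ε ∉ L(G), so no ε-production is kept.
Add the nullable-subset variants: Expr → * Factor Factor gives * Factor Factor | * Factor | *. Factor → Expr Factor gives Expr Factor | Expr. Factor → ( Factor gives ( Factor | (.

Expr ::= * ( | * Factor Factor | * Factor | *; Factor ::= id + | Expr Factor | Expr | + Expr ( | ( Factor | (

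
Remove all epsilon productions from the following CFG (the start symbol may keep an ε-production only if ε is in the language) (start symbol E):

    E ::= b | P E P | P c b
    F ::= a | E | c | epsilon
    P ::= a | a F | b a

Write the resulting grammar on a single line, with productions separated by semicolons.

Nullable set = {F}.
ε ∉ L(G), so no ε-production is kept.

E ::= b | P E P | P c b; F ::= a | E | c; P ::= a | a F | b a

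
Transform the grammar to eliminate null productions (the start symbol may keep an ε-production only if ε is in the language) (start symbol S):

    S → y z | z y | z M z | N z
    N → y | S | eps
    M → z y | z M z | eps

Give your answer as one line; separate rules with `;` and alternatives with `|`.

S → y z | z y | z M z | z z | N z | z; N → y | S; M → z y | z M z | z z

The nullable symbols are {M, N}.
ε ∉ L(G), so no ε-production is kept.
Expand every rule over subsets of its nullable positions: S → z M z gives z M z | z z. S → N z gives N z | z. M → z M z gives z M z | z z.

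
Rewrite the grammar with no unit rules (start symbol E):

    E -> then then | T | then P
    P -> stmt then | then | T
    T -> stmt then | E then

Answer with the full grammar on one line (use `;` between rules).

E -> then then | then P | stmt then | E then; P -> stmt then | then | E then; T -> stmt then | E then

Unit pairs: E ⇒* {T}; P ⇒* {T}.
For each unit pair (A, B), copy every non-unit production of B to A, then drop all unit productions.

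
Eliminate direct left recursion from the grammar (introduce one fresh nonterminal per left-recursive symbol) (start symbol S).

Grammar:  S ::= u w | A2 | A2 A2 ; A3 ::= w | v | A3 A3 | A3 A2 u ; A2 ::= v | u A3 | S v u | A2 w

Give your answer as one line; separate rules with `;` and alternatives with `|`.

Left recursion appears on A3, A2.
For A3: α = {A3, A2 u}, β = {w, v}. Rewrite as A3 → β A3' and A3' → α A3' | ε.
For A2: α = {w}, β = {v, u A3, S v u}. Rewrite as A2 → β A2' and A2' → α A2' | ε.

S ::= u w | A2 | A2 A2; A3 ::= w A3' | v A3'; A2 ::= v A2' | u A3 A2' | S v u A2'; A3' ::= A3 A3' | A2 u A3' | ε; A2' ::= w A2' | ε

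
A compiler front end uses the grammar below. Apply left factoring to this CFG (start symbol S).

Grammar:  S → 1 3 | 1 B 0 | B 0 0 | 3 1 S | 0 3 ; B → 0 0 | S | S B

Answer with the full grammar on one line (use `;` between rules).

S → B 0 0 | 3 1 S | 0 3 | 1 S'; B → 0 0 | S B'; S' → 3 | B 0; B' → ε | B

S has alternatives sharing prefix '1': factor to S → 1 S' with S' → 3 | B 0.
B has alternatives sharing prefix 'S': factor to B → S B' with B' → ε | B.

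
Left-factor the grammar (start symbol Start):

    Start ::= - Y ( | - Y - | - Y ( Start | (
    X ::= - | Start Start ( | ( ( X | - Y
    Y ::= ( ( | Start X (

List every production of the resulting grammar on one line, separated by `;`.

Start ::= ( | - Y Start1; X ::= Start Start ( | ( ( X | - X1; Y ::= ( ( | Start X (; Start1 ::= - | ( Start11; X1 ::= ε | Y; Start11 ::= ε | Start

Start has alternatives sharing prefix '- Y': factor to Start → - Y Start1 with Start1 → ( | - | ( Start.
X has alternatives sharing prefix '-': factor to X → - X1 with X1 → ε | Y.
Start1 has alternatives sharing prefix '(': factor to Start1 → ( Start11 with Start11 → ε | Start.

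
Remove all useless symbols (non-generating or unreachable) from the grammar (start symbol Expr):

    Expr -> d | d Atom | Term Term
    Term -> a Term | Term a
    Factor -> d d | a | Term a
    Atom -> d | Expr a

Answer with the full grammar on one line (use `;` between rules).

Expr -> d | d Atom; Atom -> d | Expr a

Generating nonterminals: {Atom, Expr, Factor}.
Reachable from Expr after that: {Atom, Expr}.
Removed useless symbols: {Factor, Term} and every production mentioning them.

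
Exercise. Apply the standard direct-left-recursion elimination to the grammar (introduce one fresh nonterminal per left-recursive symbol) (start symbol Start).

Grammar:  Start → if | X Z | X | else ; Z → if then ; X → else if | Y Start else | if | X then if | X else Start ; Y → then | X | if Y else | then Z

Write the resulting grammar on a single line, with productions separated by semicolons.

Start → if | X Z | X | else; Z → if then; X → else if X1 | Y Start else X1 | if X1; Y → then | X | if Y else | then Z; X1 → then if X1 | else Start X1 | eps

Left recursion appears on X.
For X: α = {then if, else Start}, β = {else if, Y Start else, if}. Rewrite as X → β X1 and X1 → α X1 | ε.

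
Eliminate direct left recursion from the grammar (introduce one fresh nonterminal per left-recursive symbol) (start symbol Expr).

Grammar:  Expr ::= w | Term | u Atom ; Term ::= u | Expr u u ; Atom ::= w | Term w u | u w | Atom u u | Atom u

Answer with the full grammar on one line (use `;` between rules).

Left recursion appears on Atom.
For Atom: α = {u u, u}, β = {w, Term w u, u w}. Rewrite as Atom → β Atom1 and Atom1 → α Atom1 | ε.

Expr ::= w | Term | u Atom; Term ::= u | Expr u u; Atom ::= w Atom1 | Term w u Atom1 | u w Atom1; Atom1 ::= u u Atom1 | u Atom1 | ε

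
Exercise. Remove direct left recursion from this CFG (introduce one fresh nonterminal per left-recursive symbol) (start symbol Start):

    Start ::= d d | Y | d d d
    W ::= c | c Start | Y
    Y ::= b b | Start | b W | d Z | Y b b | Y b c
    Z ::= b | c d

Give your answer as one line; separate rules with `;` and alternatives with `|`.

Start ::= d d | Y | d d d; W ::= c | c Start | Y; Y ::= b b Y1 | Start Y1 | b W Y1 | d Z Y1; Z ::= b | c d; Y1 ::= b b Y1 | b c Y1 | ε

Directly left-recursive nonterminal: Y.
For Y: α = {b b, b c}, β = {b b, Start, b W, d Z}. Rewrite as Y → β Y1 and Y1 → α Y1 | ε.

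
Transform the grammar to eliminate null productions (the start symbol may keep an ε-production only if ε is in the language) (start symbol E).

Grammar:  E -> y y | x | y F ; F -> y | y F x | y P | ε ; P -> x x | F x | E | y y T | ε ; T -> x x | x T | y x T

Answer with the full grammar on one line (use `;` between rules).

Nullable set = {F, P}.
ε ∉ L(G), so no ε-production is kept.
Add the nullable-subset variants: E → y F gives y F | y. F → y F x gives y F x | y x. P → F x gives F x | x.

E -> y y | x | y F | y; F -> y | y F x | y x | y P; P -> x x | F x | x | E | y y T; T -> x x | x T | y x T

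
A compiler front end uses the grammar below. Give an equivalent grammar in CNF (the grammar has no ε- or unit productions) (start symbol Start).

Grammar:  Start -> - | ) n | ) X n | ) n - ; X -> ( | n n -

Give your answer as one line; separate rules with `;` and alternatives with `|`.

Introduce a nonterminal for each terminal appearing in a rule of length ≥ 2: X1 → ), X2 → n, X3 → -.
Binarize each right-hand side of length ≥ 3 by chaining fresh nonterminals (Y1, Y2, …): affected rules were Start → X1 X X2; Start → X1 X2 X3; X → X2 X2 X3.

Start -> - | X1 X2 | X1 Y1 | X1 Y2; X -> ( | X2 Y3; X1 -> ); X2 -> n; X3 -> -; Y1 -> X X2; Y2 -> X2 X3; Y3 -> X2 X3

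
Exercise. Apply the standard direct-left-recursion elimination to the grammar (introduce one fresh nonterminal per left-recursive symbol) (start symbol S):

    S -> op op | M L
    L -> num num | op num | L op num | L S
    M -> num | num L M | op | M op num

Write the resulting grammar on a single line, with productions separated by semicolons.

Left recursion appears on L, M.
For L: α = {op num, S}, β = {num num, op num}. Rewrite as L → β L' and L' → α L' | ε.
For M: α = {op num}, β = {num, num L M, op}. Rewrite as M → β M' and M' → α M' | ε.

S -> op op | M L; L -> num num L' | op num L'; M -> num M' | num L M M' | op M'; L' -> op num L' | S L' | ε; M' -> op num M' | ε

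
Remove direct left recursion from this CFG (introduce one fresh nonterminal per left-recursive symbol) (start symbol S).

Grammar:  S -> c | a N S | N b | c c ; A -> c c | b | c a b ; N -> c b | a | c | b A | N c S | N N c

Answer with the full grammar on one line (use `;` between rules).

N is directly left-recursive.
For N: α = {c S, N c}, β = {c b, a, c, b A}. Rewrite as N → β N' and N' → α N' | ε.

S -> c | a N S | N b | c c; A -> c c | b | c a b; N -> c b N' | a N' | c N' | b A N'; N' -> c S N' | N c N' | ε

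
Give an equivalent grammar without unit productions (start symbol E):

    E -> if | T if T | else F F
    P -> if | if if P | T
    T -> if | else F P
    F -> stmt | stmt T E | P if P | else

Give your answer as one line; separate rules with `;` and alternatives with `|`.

Unit pairs: P ⇒* {T}.
Replace each nonterminal's rules with the union of the non-unit rules of every nonterminal it unit-derives.

E -> if | T if T | else F F; P -> if | if if P | else F P; T -> if | else F P; F -> stmt | stmt T E | P if P | else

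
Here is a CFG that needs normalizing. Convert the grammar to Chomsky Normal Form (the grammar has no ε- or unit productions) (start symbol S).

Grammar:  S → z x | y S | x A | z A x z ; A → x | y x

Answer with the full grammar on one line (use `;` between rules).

Introduce a nonterminal for each terminal appearing in a rule of length ≥ 2: X1 → z, X2 → x, X3 → y.
Binarize each right-hand side of length ≥ 3 by chaining fresh nonterminals (Y1, Y2, …): affected rules were S → X1 A X2 X1.

S → X1 X2 | X3 S | X2 A | X1 Y1; A → x | X3 X2; X1 → z; X2 → x; X3 → y; Y1 → A Y2; Y2 → X2 X1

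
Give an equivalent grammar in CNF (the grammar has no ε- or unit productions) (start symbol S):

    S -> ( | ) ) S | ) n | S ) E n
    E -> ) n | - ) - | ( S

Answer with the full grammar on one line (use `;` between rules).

S -> ( | X1 Y1 | X1 X2 | S Y2; E -> X1 X2 | X3 Y4 | X4 S; X1 -> ); X2 -> n; X3 -> -; X4 -> (; Y1 -> X1 S; Y2 -> X1 Y3; Y3 -> E X2; Y4 -> X1 X3

Introduce a nonterminal for each terminal appearing in a rule of length ≥ 2: X1 → ), X2 → n, X3 → -, X4 → (.
Binarize each right-hand side of length ≥ 3 by chaining fresh nonterminals (Y1, Y2, …): affected rules were S → X1 X1 S; S → S X1 E X2; E → X3 X1 X3.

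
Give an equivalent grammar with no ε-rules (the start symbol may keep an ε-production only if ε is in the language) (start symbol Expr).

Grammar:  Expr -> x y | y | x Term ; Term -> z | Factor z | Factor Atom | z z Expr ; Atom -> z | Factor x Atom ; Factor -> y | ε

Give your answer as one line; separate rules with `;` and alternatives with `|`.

Nullable set = {Factor}.
ε ∉ L(G), so no ε-production is kept.
For each production, add variants omitting each subset of nullable occurrences: Term → Factor Atom gives Factor Atom | Atom. Atom → Factor x Atom gives Factor x Atom | x Atom.

Expr -> x y | y | x Term; Term -> z | Factor z | Factor Atom | Atom | z z Expr; Atom -> z | Factor x Atom | x Atom; Factor -> y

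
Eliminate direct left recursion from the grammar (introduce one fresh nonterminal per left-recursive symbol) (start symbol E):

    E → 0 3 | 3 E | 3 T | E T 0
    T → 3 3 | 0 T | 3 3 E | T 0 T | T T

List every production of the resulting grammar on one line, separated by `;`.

E, T are directly left-recursive.
For E: α = {T 0}, β = {0 3, 3 E, 3 T}. Rewrite as E → β E' and E' → α E' | ε.
For T: α = {0 T, T}, β = {3 3, 0 T, 3 3 E}. Rewrite as T → β T' and T' → α T' | ε.

E → 0 3 E' | 3 E E' | 3 T E'; T → 3 3 T' | 0 T T' | 3 3 E T'; E' → T 0 E' | eps; T' → 0 T T' | T T' | eps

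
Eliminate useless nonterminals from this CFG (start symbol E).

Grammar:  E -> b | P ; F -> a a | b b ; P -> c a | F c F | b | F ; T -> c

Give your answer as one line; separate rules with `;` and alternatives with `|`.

Generating nonterminals: {E, F, P, T}.
Reachable from E after that: {E, F, P}.
Removed useless symbols: {T} and every production mentioning them.

E -> b | P; F -> a a | b b; P -> c a | F c F | b | F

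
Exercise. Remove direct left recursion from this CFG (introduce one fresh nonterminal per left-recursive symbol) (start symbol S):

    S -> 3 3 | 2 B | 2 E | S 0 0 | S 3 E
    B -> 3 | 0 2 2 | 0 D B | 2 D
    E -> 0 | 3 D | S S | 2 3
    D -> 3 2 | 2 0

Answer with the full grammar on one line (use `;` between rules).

S -> 3 3 S' | 2 B S' | 2 E S'; B -> 3 | 0 2 2 | 0 D B | 2 D; E -> 0 | 3 D | S S | 2 3; D -> 3 2 | 2 0; S' -> 0 0 S' | 3 E S' | ε

Directly left-recursive nonterminal: S.
For S: α = {0 0, 3 E}, β = {3 3, 2 B, 2 E}. Rewrite as S → β S' and S' → α S' | ε.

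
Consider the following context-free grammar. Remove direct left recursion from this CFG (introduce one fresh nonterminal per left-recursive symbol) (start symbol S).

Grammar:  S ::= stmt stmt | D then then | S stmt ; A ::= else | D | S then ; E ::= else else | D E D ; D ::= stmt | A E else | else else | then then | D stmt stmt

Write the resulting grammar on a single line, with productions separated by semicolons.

Left recursion appears on S, D.
For S: α = {stmt}, β = {stmt stmt, D then then}. Rewrite as S → β S' and S' → α S' | ε.
For D: α = {stmt stmt}, β = {stmt, A E else, else else, then then}. Rewrite as D → β D' and D' → α D' | ε.

S ::= stmt stmt S' | D then then S'; A ::= else | D | S then; E ::= else else | D E D; D ::= stmt D' | A E else D' | else else D' | then then D'; S' ::= stmt S' | ε; D' ::= stmt stmt D' | ε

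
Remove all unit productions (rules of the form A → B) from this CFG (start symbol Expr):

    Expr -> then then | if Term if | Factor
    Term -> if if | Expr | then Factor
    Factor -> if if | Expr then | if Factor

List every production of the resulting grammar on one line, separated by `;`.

Unit pairs: Expr ⇒* {Factor}; Term ⇒* {Expr, Factor}.
Replace each nonterminal's rules with the union of the non-unit rules of every nonterminal it unit-derives.

Expr -> if if | Expr then | if Factor | then then | if Term if; Term -> if if | then Factor | Expr then | if Factor | then then | if Term if; Factor -> if if | Expr then | if Factor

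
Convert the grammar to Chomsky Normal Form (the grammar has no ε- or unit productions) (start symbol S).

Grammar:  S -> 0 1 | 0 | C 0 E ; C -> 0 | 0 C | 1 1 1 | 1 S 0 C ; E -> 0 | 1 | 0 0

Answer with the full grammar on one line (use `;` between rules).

Introduce a nonterminal for each terminal appearing in a rule of length ≥ 2: X1 → 0, X2 → 1.
Binarize each right-hand side of length ≥ 3 by chaining fresh nonterminals (Y1, Y2, …): affected rules were S → C X1 E; C → X2 X2 X2; C → X2 S X1 C.

S -> X1 X2 | 0 | C Y1; C -> 0 | X1 C | X2 Y2 | X2 Y3; E -> 0 | 1 | X1 X1; X1 -> 0; X2 -> 1; Y1 -> X1 E; Y2 -> X2 X2; Y3 -> S Y4; Y4 -> X1 C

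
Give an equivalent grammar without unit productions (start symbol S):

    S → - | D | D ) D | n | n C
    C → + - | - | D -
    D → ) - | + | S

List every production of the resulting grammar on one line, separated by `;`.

Unit pairs: D ⇒* {S}; S ⇒* {D}.
For each unit pair (A, B), copy every non-unit production of B to A, then drop all unit productions.

S → ) - | + | - | D ) D | n | n C; C → + - | - | D -; D → - | D ) D | n | n C | ) - | +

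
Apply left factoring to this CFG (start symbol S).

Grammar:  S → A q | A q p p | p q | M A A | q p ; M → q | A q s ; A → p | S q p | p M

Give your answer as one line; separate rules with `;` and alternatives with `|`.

S has alternatives sharing prefix 'A q': factor to S → A q S' with S' → ε | p p.
A has alternatives sharing prefix 'p': factor to A → p A' with A' → ε | M.

S → p q | M A A | q p | A q S'; M → q | A q s; A → S q p | p A'; S' → ε | p p; A' → ε | M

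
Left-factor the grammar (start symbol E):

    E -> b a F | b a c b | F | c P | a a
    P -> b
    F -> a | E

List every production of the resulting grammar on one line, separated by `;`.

E has alternatives sharing prefix 'b a': factor to E → b a E' with E' → F | c b.

E -> F | c P | a a | b a E'; P -> b; F -> a | E; E' -> F | c b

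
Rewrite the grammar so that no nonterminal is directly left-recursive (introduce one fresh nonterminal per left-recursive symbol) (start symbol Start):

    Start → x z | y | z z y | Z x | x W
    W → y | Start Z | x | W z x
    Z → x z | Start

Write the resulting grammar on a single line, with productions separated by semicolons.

Directly left-recursive nonterminal: W.
For W: α = {z x}, β = {y, Start Z, x}. Rewrite as W → β W1 and W1 → α W1 | ε.

Start → x z | y | z z y | Z x | x W; W → y W1 | Start Z W1 | x W1; Z → x z | Start; W1 → z x W1 | ε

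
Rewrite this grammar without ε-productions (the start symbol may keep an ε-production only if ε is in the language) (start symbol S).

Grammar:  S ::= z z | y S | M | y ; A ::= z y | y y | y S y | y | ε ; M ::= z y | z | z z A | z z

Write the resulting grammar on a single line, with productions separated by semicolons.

S ::= z z | y S | M | y; A ::= z y | y y | y S y | y; M ::= z y | z | z z A | z z

Nullable nonterminals: {A}.
ε ∉ L(G), so no ε-production is kept.
Expand every rule over subsets of its nullable positions: M → z z A gives z z A | z z.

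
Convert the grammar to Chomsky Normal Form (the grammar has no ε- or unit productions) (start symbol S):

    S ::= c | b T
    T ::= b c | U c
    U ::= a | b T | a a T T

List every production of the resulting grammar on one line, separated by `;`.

Introduce a nonterminal for each terminal appearing in a rule of length ≥ 2: X1 → b, X2 → c, X3 → a.
Binarize each right-hand side of length ≥ 3 by chaining fresh nonterminals (Y1, Y2, …): affected rules were U → X3 X3 T T.

S ::= c | X1 T; T ::= X1 X2 | U X2; U ::= a | X1 T | X3 Y1; X1 ::= b; X2 ::= c; X3 ::= a; Y1 ::= X3 Y2; Y2 ::= T T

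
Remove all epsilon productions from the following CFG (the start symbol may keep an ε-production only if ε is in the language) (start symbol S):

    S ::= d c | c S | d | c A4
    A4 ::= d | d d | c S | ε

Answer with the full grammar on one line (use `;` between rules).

Nullable set = {A4}.
ε ∉ L(G), so no ε-production is kept.
For each production, add variants omitting each subset of nullable occurrences: S → c A4 gives c A4 | c.

S ::= d c | c S | d | c A4 | c; A4 ::= d | d d | c S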